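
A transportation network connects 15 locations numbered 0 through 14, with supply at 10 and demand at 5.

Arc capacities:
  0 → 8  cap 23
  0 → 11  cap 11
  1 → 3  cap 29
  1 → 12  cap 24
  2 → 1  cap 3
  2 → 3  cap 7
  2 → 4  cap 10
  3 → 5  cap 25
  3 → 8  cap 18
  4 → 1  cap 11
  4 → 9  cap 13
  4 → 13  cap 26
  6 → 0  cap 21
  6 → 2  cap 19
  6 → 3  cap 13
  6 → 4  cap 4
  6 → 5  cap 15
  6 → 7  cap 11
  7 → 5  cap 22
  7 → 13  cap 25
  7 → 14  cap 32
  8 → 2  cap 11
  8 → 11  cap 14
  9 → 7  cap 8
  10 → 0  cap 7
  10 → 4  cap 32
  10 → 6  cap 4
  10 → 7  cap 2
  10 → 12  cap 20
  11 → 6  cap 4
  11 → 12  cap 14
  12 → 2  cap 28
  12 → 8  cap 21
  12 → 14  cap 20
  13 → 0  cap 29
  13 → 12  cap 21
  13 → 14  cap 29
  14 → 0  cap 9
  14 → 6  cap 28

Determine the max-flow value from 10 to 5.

Maximum flow value: 61

augment #1: 10→6→5 bottleneck 4, total now 4
augment #2: 10→7→5 bottleneck 2, total now 6
augment #3: 10→0→11→6→5 bottleneck 4, total now 10
augment #4: 10→4→1→3→5 bottleneck 11, total now 21
augment #5: 10→4→9→7→5 bottleneck 8, total now 29
augment #6: 10→12→2→3→5 bottleneck 7, total now 36
augment #7: 10→12→14→6→5 bottleneck 7, total now 43
augment #8: 10→12→2→1→3→5 bottleneck 3, total now 46
augment #9: 10→12→14→6→3→5 bottleneck 3, total now 49
augment #10: 10→4→13→14→6→3→5 bottleneck 1, total now 50
augment #11: 10→4→13→14→6→7→5 bottleneck 11, total now 61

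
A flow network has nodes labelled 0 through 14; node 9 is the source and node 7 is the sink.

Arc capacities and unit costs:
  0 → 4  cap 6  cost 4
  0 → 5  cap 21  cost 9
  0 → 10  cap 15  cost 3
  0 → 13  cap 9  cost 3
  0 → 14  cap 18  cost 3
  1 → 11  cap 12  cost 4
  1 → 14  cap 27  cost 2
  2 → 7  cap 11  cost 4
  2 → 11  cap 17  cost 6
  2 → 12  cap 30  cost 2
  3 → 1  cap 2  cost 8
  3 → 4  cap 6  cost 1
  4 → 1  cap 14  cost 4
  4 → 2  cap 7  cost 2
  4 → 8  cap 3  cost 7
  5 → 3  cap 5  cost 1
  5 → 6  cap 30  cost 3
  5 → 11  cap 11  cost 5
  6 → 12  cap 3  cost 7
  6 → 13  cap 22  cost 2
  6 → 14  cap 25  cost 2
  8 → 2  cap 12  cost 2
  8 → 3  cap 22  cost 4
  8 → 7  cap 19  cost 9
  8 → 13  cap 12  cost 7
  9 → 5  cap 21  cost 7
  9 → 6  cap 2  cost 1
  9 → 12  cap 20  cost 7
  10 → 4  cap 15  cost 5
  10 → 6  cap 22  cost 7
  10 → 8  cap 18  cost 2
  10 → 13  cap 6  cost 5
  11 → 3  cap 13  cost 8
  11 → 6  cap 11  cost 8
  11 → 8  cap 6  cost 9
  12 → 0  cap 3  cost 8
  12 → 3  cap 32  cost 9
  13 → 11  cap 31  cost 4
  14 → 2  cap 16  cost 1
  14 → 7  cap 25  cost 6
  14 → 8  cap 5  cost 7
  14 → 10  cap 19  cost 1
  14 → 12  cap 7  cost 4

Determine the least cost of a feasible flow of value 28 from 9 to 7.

Minimum cost for 28 units: 497

shortest-cost path #1: 9→6→14→2→7 push 2 @ unit cost 8 (adds 16)
shortest-cost path #2: 9→5→3→4→2→7 push 5 @ unit cost 15 (adds 75)
shortest-cost path #3: 9→5→6→14→2→7 push 4 @ unit cost 17 (adds 68)
shortest-cost path #4: 9→5→6→14→7 push 12 @ unit cost 18 (adds 216)
shortest-cost path #5: 9→12→0→14→7 push 3 @ unit cost 24 (adds 72)
shortest-cost path #6: 9→12→3→4→2→14→7 push 1 @ unit cost 24 (adds 24)
shortest-cost path #7: 9→12→3→5→6→14→7 push 1 @ unit cost 26 (adds 26)
total cost = 497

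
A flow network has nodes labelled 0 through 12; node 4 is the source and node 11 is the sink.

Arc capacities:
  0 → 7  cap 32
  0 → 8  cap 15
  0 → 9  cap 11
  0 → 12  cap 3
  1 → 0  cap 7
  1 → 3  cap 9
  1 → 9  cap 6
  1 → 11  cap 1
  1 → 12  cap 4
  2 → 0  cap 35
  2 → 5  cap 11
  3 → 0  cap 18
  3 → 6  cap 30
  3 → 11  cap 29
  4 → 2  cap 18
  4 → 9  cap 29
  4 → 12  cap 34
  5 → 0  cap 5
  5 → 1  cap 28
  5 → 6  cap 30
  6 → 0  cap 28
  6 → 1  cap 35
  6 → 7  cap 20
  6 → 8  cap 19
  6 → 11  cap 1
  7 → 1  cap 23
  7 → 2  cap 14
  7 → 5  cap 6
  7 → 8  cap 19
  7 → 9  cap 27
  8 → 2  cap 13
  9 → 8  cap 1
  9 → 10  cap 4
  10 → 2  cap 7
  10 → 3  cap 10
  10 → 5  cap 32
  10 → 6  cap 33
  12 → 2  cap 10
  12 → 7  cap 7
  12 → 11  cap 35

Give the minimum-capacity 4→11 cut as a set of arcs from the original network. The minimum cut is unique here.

Min-cut arcs: {(1,3), (1,11), (6,11), (9,10), (12,11)} (total capacity 50)

augment #1: 4→12→11 push 34
augment #2: 4→2→0→12→11 push 1
augment #3: 4→2→5→1→11 push 1
augment #4: 4→2→5→6→11 push 1
augment #5: 4→9→10→3→11 push 4
augment #6: 4→2→5→1→3→11 push 9
max flow = 50; residual-reachable set from 4 gives S-side
cut edges (S→T): {(1,3), (1,11), (6,11), (9,10), (12,11)} total cap 50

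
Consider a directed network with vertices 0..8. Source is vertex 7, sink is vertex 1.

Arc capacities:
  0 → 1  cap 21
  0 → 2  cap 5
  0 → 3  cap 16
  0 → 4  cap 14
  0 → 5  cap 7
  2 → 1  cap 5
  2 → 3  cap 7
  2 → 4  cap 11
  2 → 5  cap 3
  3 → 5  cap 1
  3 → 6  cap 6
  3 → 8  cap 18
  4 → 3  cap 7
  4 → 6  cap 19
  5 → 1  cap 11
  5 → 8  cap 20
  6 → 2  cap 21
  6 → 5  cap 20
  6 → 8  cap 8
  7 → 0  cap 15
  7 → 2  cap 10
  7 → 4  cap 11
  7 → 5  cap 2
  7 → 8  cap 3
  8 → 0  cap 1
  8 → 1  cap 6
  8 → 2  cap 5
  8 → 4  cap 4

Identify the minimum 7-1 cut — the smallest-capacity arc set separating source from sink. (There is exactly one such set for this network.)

augment #1: 7→0→1 push 15
augment #2: 7→2→1 push 5
augment #3: 7→5→1 push 2
augment #4: 7→8→1 push 3
augment #5: 7→2→5→1 push 3
augment #6: 7→2→3→5→1 push 1
augment #7: 7→2→3→8→1 push 1
augment #8: 7→4→3→8→1 push 2
augment #9: 7→4→6→5→1 push 5
augment #10: 7→4→3→8→0→1 push 1
max flow = 38; residual-reachable set from 7 gives S-side
cut edges (S→T): {(2,1), (5,1), (7,0), (8,0), (8,1)} total cap 38

Min-cut arcs: {(2,1), (5,1), (7,0), (8,0), (8,1)} (total capacity 38)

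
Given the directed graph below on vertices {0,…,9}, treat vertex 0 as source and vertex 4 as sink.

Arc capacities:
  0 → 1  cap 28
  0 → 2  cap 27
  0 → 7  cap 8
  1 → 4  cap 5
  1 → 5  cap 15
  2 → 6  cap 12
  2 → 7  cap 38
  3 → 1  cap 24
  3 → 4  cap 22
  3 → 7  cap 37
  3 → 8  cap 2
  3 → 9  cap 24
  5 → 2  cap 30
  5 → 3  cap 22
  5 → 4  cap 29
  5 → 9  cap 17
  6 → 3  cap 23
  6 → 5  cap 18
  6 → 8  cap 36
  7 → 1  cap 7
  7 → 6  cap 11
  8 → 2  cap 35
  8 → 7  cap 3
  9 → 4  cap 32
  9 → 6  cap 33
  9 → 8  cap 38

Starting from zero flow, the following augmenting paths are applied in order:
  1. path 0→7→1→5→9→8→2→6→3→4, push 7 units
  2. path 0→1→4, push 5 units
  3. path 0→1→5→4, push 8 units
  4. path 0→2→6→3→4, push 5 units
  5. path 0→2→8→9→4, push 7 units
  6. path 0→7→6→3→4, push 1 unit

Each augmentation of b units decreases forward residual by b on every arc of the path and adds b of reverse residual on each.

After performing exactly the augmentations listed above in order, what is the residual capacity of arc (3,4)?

after path 1 (0→7→1→5→9→8→2→6→3→4, push 7): res(3,4)=15
after path 2 (0→1→4, push 5): res(3,4)=15
after path 3 (0→1→5→4, push 8): res(3,4)=15
after path 4 (0→2→6→3→4, push 5): res(3,4)=10
after path 5 (0→2→8→9→4, push 7): res(3,4)=10
after path 6 (0→7→6→3→4, push 1): res(3,4)=9

Residual capacity of (3,4): 9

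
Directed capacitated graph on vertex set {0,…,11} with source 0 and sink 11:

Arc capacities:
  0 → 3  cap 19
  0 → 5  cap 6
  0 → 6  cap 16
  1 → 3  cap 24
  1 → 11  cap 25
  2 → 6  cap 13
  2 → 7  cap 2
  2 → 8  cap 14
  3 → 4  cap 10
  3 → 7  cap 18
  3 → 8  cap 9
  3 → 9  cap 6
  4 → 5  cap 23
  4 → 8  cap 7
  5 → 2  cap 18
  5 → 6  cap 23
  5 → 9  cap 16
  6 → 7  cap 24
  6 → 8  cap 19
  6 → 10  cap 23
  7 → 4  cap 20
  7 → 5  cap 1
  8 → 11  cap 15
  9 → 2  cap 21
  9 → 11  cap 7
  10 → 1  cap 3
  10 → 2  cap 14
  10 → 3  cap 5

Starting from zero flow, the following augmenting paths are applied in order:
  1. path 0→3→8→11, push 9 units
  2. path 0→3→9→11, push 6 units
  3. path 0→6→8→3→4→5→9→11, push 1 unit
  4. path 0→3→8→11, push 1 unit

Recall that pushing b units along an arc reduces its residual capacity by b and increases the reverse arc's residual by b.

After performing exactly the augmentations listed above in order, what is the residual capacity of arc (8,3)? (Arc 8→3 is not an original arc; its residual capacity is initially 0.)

Residual capacity of (8,3): 9

after path 1 (0→3→8→11, push 9): res(8,3)=9
after path 2 (0→3→9→11, push 6): res(8,3)=9
after path 3 (0→6→8→3→4→5→9→11, push 1): res(8,3)=8
after path 4 (0→3→8→11, push 1): res(8,3)=9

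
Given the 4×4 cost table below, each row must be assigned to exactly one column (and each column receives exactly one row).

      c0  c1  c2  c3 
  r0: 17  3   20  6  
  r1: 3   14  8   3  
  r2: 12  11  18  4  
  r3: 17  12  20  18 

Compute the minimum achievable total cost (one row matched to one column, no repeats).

Minimum assignment cost: 30

optimal assignment: row0→col1 (cost 3), row1→col0 (cost 3), row2→col3 (cost 4), row3→col2 (cost 20)
total = 3 + 3 + 4 + 20 = 30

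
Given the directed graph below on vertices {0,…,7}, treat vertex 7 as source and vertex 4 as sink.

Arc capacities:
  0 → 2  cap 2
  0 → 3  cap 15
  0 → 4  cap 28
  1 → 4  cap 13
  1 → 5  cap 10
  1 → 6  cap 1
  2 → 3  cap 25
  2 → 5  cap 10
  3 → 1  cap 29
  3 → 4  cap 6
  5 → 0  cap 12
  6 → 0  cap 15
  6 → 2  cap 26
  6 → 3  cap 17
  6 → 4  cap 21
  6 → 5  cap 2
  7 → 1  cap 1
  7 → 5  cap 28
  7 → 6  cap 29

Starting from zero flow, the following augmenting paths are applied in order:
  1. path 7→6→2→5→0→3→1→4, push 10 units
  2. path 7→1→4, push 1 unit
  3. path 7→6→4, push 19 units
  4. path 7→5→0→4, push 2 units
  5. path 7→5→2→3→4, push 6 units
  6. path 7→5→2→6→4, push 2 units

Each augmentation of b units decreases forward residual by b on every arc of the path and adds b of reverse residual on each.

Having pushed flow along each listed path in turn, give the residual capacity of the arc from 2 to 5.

Residual capacity of (2,5): 8

after path 1 (7→6→2→5→0→3→1→4, push 10): res(2,5)=0
after path 2 (7→1→4, push 1): res(2,5)=0
after path 3 (7→6→4, push 19): res(2,5)=0
after path 4 (7→5→0→4, push 2): res(2,5)=0
after path 5 (7→5→2→3→4, push 6): res(2,5)=6
after path 6 (7→5→2→6→4, push 2): res(2,5)=8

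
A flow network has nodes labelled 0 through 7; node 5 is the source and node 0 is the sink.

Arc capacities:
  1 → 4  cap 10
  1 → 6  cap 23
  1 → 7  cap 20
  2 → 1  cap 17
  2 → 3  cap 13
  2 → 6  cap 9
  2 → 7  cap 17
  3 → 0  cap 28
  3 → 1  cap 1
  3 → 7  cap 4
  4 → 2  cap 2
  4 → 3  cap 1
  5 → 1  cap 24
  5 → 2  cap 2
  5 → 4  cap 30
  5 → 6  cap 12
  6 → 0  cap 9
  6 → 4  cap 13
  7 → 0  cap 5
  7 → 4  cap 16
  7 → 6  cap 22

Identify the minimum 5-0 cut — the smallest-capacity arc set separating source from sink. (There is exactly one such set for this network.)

augment #1: 5→6→0 push 9
augment #2: 5→1→7→0 push 5
augment #3: 5→2→3→0 push 2
augment #4: 5→4→3→0 push 1
augment #5: 5→4→2→3→0 push 2
max flow = 19; residual-reachable set from 5 gives S-side
cut edges (S→T): {(4,2), (4,3), (5,2), (6,0), (7,0)} total cap 19

Min-cut arcs: {(4,2), (4,3), (5,2), (6,0), (7,0)} (total capacity 19)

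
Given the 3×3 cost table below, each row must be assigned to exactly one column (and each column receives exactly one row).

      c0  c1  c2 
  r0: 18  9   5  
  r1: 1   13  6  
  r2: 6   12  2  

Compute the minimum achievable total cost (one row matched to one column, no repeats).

optimal assignment: row0→col1 (cost 9), row1→col0 (cost 1), row2→col2 (cost 2)
total = 9 + 1 + 2 = 12

Minimum assignment cost: 12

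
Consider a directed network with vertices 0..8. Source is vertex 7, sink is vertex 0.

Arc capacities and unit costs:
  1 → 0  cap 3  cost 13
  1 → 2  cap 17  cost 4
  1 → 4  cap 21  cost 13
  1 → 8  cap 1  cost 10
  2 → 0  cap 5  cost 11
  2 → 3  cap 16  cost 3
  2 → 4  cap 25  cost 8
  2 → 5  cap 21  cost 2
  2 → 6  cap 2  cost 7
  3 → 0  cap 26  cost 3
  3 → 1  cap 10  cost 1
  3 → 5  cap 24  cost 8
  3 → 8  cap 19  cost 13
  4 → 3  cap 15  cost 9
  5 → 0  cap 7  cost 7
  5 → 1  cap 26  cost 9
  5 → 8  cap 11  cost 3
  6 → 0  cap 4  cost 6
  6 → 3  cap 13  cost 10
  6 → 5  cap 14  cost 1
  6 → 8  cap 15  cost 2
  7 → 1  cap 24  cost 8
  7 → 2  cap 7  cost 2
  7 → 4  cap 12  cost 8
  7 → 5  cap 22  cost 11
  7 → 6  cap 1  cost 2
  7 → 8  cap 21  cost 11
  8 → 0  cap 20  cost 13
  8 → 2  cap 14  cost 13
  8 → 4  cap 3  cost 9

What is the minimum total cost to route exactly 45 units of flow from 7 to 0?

shortest-cost path #1: 7→2→3→0 push 7 @ unit cost 8 (adds 56)
shortest-cost path #2: 7→6→0 push 1 @ unit cost 8 (adds 8)
shortest-cost path #3: 7→1→2→3→0 push 9 @ unit cost 18 (adds 162)
shortest-cost path #4: 7→5→0 push 7 @ unit cost 18 (adds 126)
shortest-cost path #5: 7→4→3→0 push 10 @ unit cost 20 (adds 200)
shortest-cost path #6: 7→1→0 push 3 @ unit cost 21 (adds 63)
shortest-cost path #7: 7→1→2→0 push 5 @ unit cost 23 (adds 115)
shortest-cost path #8: 7→8→0 push 3 @ unit cost 24 (adds 72)
total cost = 802

Minimum cost for 45 units: 802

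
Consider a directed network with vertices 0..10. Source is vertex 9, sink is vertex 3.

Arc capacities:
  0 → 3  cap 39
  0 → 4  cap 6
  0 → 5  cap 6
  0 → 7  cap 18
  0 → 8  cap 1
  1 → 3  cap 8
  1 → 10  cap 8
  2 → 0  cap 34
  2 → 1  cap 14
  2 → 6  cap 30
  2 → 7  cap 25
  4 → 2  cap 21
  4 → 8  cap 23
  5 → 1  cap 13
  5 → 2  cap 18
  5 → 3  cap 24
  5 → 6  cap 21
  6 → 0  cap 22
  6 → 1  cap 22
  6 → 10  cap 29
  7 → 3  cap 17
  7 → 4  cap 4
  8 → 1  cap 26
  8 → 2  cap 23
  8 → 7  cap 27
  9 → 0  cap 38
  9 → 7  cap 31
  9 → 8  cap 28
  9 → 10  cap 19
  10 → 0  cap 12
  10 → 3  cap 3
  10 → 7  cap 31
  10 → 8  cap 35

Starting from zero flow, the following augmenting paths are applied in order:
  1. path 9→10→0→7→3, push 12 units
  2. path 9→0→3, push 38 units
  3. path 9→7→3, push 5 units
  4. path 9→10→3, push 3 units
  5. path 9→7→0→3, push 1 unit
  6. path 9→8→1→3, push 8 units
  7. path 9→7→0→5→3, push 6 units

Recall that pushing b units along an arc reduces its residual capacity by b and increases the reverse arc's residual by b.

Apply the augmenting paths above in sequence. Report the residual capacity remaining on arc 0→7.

after path 1 (9→10→0→7→3, push 12): res(0,7)=6
after path 2 (9→0→3, push 38): res(0,7)=6
after path 3 (9→7→3, push 5): res(0,7)=6
after path 4 (9→10→3, push 3): res(0,7)=6
after path 5 (9→7→0→3, push 1): res(0,7)=7
after path 6 (9→8→1→3, push 8): res(0,7)=7
after path 7 (9→7→0→5→3, push 6): res(0,7)=13

Residual capacity of (0,7): 13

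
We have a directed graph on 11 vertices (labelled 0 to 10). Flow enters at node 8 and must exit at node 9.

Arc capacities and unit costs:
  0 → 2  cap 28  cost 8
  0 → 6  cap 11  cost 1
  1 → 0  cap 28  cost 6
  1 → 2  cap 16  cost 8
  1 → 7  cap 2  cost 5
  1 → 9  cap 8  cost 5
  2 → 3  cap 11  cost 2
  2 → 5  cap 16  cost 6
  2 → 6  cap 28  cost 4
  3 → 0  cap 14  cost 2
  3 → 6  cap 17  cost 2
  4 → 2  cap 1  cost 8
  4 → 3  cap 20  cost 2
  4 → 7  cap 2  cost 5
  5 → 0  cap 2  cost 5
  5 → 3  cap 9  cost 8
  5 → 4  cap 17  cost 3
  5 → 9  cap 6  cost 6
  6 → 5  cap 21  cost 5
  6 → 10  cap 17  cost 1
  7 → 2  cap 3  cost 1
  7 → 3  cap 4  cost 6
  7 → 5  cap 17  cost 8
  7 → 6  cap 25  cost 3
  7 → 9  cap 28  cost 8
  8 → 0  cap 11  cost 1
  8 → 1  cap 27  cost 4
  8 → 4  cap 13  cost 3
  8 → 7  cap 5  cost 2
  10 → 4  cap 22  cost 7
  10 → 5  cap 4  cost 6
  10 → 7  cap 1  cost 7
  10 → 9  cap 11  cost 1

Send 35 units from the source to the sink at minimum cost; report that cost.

shortest-cost path #1: 8→0→6→10→9 push 11 @ unit cost 4 (adds 44)
shortest-cost path #2: 8→1→9 push 8 @ unit cost 9 (adds 72)
shortest-cost path #3: 8→7→9 push 5 @ unit cost 10 (adds 50)
shortest-cost path #4: 8→4→7→9 push 2 @ unit cost 16 (adds 32)
shortest-cost path #5: 8→1→7→9 push 2 @ unit cost 17 (adds 34)
shortest-cost path #6: 8→4→3→6→5→9 push 6 @ unit cost 18 (adds 108)
shortest-cost path #7: 8→4→3→6→10→7→9 push 1 @ unit cost 23 (adds 23)
total cost = 363

Minimum cost for 35 units: 363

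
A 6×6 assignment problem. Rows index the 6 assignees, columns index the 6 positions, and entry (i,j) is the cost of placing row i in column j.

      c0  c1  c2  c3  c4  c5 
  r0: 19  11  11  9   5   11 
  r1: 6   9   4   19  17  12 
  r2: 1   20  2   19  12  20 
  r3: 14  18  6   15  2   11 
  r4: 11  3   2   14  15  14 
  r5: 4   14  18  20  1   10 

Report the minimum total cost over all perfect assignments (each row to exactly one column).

one of 2 optimal assignments: row0→col3 (cost 9), row1→col2 (cost 4), row2→col0 (cost 1), row3→col4 (cost 2), row4→col1 (cost 3), row5→col5 (cost 10)
total = 9 + 4 + 1 + 2 + 3 + 10 = 29

Minimum assignment cost: 29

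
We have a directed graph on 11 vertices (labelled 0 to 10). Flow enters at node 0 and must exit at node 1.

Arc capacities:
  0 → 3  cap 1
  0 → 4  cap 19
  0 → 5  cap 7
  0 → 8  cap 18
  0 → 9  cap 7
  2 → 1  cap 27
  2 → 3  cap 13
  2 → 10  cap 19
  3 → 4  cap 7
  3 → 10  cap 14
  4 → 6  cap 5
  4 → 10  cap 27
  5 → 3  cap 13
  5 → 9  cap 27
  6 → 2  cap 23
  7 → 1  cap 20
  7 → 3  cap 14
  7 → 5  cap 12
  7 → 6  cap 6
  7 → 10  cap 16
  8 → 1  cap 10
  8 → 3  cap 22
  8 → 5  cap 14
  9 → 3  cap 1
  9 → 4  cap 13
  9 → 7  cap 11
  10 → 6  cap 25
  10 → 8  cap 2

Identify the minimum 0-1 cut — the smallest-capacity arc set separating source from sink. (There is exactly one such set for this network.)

Min-cut arcs: {(6,2), (8,1), (9,7)} (total capacity 44)

augment #1: 0→8→1 push 10
augment #2: 0→9→7→1 push 7
augment #3: 0→4→6→2→1 push 5
augment #4: 0→5→9→7→1 push 4
augment #5: 0→3→10→6→2→1 push 1
augment #6: 0→4→10→6→2→1 push 14
augment #7: 0→5→3→10→6→2→1 push 3
max flow = 44; residual-reachable set from 0 gives S-side
cut edges (S→T): {(6,2), (8,1), (9,7)} total cap 44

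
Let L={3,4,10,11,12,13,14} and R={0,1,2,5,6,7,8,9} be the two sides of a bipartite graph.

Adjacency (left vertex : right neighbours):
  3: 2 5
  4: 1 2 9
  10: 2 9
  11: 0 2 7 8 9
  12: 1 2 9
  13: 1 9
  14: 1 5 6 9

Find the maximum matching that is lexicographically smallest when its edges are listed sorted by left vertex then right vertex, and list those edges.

Lex-smallest maximum matching: {(3,5), (4,1), (10,2), (11,0), (12,9), (14,6)}

|M| = 6 (so the lex-smallest maximum matching has 6 edges)
process left vertices in ascending order; for each, take the smallest-labelled available neighbour that still permits 6 edges overall, or leave it unmatched if none does
lex-smallest matching: {3-5, 4-1, 10-2, 11-0, 12-9, 14-6}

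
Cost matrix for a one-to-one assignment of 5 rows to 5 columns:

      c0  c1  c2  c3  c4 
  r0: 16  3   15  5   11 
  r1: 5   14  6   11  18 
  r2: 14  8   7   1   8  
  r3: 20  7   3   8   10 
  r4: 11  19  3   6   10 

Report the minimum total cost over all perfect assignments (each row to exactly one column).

one of 2 optimal assignments: row0→col1 (cost 3), row1→col0 (cost 5), row2→col3 (cost 1), row3→col2 (cost 3), row4→col4 (cost 10)
total = 3 + 5 + 1 + 3 + 10 = 22

Minimum assignment cost: 22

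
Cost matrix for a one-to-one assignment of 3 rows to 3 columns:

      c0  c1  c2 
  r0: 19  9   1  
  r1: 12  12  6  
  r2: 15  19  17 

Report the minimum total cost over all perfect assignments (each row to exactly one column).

optimal assignment: row0→col2 (cost 1), row1→col1 (cost 12), row2→col0 (cost 15)
total = 1 + 12 + 15 = 28

Minimum assignment cost: 28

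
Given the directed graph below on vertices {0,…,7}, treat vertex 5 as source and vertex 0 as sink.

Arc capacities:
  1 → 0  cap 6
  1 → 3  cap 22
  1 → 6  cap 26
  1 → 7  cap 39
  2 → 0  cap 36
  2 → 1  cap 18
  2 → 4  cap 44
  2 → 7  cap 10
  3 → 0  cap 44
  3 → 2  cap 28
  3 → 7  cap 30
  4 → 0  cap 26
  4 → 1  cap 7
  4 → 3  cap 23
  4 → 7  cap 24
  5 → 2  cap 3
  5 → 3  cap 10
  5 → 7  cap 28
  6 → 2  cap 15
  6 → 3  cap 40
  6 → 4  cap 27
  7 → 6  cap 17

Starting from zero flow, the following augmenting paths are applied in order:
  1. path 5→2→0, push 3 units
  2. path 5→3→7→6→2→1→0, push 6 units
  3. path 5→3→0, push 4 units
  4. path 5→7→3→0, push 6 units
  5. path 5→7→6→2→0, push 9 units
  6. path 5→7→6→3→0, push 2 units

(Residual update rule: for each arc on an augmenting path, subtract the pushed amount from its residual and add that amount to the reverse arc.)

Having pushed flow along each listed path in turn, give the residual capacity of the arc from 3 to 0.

after path 1 (5→2→0, push 3): res(3,0)=44
after path 2 (5→3→7→6→2→1→0, push 6): res(3,0)=44
after path 3 (5→3→0, push 4): res(3,0)=40
after path 4 (5→7→3→0, push 6): res(3,0)=34
after path 5 (5→7→6→2→0, push 9): res(3,0)=34
after path 6 (5→7→6→3→0, push 2): res(3,0)=32

Residual capacity of (3,0): 32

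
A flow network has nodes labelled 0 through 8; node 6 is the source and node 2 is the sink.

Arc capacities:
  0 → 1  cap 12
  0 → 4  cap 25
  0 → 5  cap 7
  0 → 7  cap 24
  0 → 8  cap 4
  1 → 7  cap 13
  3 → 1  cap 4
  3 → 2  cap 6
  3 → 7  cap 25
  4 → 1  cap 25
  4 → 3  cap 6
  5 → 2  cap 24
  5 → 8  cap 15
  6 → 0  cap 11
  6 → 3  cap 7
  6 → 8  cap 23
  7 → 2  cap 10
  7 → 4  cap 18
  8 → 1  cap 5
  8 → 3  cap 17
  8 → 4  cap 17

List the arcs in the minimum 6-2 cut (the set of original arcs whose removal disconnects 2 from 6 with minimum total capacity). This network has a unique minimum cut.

Min-cut arcs: {(0,5), (3,2), (7,2)} (total capacity 23)

augment #1: 6→3→2 push 6
augment #2: 6→0→5→2 push 7
augment #3: 6→0→7→2 push 4
augment #4: 6→3→7→2 push 1
augment #5: 6→8→1→7→2 push 5
max flow = 23; residual-reachable set from 6 gives S-side
cut edges (S→T): {(0,5), (3,2), (7,2)} total cap 23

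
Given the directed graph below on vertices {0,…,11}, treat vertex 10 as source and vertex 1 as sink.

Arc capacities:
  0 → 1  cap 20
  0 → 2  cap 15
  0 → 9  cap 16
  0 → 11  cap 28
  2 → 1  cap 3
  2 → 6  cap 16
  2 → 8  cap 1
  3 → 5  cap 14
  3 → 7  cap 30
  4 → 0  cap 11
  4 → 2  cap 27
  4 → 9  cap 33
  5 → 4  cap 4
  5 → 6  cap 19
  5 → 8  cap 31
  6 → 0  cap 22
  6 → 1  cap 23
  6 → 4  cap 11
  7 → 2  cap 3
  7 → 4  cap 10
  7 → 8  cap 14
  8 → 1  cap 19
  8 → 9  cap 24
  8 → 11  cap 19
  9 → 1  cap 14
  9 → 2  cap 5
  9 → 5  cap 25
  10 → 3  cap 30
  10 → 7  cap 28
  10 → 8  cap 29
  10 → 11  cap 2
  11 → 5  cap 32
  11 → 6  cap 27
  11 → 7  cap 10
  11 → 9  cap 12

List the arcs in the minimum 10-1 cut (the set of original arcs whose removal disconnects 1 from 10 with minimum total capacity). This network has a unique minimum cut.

augment #1: 10→8→1 push 19
augment #2: 10→7→2→1 push 3
augment #3: 10→8→9→1 push 10
augment #4: 10→11→6→1 push 2
augment #5: 10→3→5→6→1 push 14
augment #6: 10→7→4→0→1 push 10
augment #7: 10→7→8→9→1 push 4
augment #8: 10→7→8→11→6→1 push 7
augment #9: 10→7→8→11→6→0→1 push 3
max flow = 72; residual-reachable set from 10 gives S-side
cut edges (S→T): {(3,5), (7,2), (7,4), (7,8), (10,8), (10,11)} total cap 72

Min-cut arcs: {(3,5), (7,2), (7,4), (7,8), (10,8), (10,11)} (total capacity 72)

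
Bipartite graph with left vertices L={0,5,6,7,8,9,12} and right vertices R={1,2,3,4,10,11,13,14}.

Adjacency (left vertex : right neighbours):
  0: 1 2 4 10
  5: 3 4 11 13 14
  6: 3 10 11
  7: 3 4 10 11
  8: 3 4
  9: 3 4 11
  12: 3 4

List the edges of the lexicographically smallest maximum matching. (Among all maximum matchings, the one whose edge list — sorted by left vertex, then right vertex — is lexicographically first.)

|M| = 6 (so the lex-smallest maximum matching has 6 edges)
process left vertices in ascending order; for each, take the smallest-labelled available neighbour that still permits 6 edges overall, or leave it unmatched if none does
lex-smallest matching: {0-1, 5-13, 6-3, 7-10, 8-4, 9-11}

Lex-smallest maximum matching: {(0,1), (5,13), (6,3), (7,10), (8,4), (9,11)}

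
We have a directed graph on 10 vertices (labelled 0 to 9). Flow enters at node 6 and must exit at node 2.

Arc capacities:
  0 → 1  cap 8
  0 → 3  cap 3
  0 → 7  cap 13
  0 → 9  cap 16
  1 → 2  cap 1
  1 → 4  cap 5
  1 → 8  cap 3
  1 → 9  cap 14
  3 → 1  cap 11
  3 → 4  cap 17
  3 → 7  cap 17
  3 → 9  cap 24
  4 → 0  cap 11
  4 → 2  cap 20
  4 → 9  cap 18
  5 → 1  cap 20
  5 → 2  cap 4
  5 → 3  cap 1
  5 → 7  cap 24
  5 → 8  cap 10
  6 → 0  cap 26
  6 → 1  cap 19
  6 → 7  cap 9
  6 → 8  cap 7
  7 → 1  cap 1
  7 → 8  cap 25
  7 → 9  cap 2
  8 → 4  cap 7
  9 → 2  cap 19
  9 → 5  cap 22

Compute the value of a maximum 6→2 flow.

Maximum flow value: 40

augment #1: 6→1→2 bottleneck 1, total now 1
augment #2: 6→0→9→2 bottleneck 16, total now 17
augment #3: 6→1→4→2 bottleneck 5, total now 22
augment #4: 6→1→9→2 bottleneck 3, total now 25
augment #5: 6→8→4→2 bottleneck 7, total now 32
augment #6: 6→0→3→4→2 bottleneck 3, total now 35
augment #7: 6→1→9→5→2 bottleneck 4, total now 39
augment #8: 6→1→9→5→3→4→2 bottleneck 1, total now 40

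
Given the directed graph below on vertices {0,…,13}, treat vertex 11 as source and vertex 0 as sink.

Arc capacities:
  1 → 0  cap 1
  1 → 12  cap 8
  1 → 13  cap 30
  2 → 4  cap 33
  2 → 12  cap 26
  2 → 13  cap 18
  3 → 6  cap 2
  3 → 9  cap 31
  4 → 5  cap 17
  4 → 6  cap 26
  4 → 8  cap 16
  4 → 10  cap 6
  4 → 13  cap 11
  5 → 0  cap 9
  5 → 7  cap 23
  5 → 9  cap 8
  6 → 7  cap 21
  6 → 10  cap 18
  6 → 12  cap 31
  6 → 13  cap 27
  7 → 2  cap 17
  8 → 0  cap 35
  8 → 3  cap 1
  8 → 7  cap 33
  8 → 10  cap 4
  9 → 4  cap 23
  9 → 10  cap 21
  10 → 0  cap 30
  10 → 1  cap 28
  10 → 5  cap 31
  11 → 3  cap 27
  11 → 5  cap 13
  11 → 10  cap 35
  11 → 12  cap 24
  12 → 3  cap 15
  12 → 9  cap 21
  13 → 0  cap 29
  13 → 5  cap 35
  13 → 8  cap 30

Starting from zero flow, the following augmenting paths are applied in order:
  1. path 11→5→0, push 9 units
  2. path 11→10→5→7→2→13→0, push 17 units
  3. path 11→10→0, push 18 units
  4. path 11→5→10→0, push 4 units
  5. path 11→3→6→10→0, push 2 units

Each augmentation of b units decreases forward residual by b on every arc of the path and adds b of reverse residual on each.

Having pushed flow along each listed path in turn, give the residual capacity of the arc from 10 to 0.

after path 1 (11→5→0, push 9): res(10,0)=30
after path 2 (11→10→5→7→2→13→0, push 17): res(10,0)=30
after path 3 (11→10→0, push 18): res(10,0)=12
after path 4 (11→5→10→0, push 4): res(10,0)=8
after path 5 (11→3→6→10→0, push 2): res(10,0)=6

Residual capacity of (10,0): 6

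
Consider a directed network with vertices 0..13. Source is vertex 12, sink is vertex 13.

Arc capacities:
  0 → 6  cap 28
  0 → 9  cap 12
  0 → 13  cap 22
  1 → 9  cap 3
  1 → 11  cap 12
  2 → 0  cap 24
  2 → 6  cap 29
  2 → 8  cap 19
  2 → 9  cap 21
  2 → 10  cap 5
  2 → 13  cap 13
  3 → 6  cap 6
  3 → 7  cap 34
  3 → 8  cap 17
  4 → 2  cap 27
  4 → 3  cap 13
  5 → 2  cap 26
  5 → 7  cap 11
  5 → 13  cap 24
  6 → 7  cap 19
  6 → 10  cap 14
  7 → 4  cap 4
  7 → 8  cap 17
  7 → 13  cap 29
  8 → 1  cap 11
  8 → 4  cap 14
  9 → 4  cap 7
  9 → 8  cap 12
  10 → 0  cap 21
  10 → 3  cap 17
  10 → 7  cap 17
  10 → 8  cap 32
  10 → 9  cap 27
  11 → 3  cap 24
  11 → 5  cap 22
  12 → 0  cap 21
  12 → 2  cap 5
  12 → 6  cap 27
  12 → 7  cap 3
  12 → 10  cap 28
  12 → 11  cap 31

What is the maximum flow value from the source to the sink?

augment #1: 12→0→13 bottleneck 21, total now 21
augment #2: 12→2→13 bottleneck 5, total now 26
augment #3: 12→7→13 bottleneck 3, total now 29
augment #4: 12→6→7→13 bottleneck 19, total now 48
augment #5: 12→10→0→13 bottleneck 1, total now 49
augment #6: 12→10→7→13 bottleneck 7, total now 56
augment #7: 12→11→5→13 bottleneck 22, total now 78
augment #8: 12→10→7→4→2→13 bottleneck 4, total now 82
augment #9: 12→10→8→4→2→13 bottleneck 4, total now 86

Maximum flow value: 86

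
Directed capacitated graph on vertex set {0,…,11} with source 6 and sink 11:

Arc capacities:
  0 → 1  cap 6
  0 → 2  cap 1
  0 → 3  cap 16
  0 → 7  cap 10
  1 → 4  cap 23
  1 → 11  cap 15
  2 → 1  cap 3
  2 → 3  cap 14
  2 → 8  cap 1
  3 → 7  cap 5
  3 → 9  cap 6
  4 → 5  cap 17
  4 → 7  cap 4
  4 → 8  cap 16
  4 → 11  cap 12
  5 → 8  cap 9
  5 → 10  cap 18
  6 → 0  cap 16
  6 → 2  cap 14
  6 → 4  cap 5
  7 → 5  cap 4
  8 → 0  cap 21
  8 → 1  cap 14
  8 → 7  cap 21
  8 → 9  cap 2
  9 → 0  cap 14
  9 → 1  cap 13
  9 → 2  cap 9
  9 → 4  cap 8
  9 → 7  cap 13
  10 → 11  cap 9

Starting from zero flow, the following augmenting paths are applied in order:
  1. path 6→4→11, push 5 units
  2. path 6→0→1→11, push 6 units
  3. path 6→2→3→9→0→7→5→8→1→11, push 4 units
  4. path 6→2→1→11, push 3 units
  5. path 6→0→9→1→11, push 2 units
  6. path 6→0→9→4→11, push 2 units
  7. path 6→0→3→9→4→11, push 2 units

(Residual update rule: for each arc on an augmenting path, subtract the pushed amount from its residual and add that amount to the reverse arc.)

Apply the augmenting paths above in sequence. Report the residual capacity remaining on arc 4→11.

after path 1 (6→4→11, push 5): res(4,11)=7
after path 2 (6→0→1→11, push 6): res(4,11)=7
after path 3 (6→2→3→9→0→7→5→8→1→11, push 4): res(4,11)=7
after path 4 (6→2→1→11, push 3): res(4,11)=7
after path 5 (6→0→9→1→11, push 2): res(4,11)=7
after path 6 (6→0→9→4→11, push 2): res(4,11)=5
after path 7 (6→0→3→9→4→11, push 2): res(4,11)=3

Residual capacity of (4,11): 3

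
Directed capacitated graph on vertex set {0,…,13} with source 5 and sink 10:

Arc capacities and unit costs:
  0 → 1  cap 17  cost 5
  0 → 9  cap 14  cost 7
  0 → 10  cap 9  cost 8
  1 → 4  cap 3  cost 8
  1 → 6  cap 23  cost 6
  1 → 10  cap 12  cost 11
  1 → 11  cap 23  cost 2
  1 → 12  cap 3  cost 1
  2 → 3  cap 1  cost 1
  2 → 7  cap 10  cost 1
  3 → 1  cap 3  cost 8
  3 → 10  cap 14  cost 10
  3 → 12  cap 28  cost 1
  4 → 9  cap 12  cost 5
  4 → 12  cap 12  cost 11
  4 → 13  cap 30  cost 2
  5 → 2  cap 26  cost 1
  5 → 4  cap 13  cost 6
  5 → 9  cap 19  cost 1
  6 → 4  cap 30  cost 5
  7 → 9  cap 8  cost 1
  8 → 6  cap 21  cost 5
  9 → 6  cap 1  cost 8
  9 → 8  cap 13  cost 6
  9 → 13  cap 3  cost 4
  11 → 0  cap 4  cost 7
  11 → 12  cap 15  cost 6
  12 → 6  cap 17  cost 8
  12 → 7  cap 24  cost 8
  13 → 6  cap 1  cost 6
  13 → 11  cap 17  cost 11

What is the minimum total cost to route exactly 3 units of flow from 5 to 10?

Minimum cost for 3 units: 74

shortest-cost path #1: 5→2→3→10 push 1 @ unit cost 12 (adds 12)
shortest-cost path #2: 5→9→13→11→0→10 push 2 @ unit cost 31 (adds 62)
total cost = 74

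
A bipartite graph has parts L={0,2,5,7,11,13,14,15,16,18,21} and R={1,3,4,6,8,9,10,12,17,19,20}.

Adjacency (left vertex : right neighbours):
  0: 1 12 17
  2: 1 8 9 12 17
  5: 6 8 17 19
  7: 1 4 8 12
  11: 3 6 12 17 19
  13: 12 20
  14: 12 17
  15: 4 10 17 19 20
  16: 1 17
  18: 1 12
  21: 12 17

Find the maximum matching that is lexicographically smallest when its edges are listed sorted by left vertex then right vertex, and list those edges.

|M| = 9 (so the lex-smallest maximum matching has 9 edges)
process left vertices in ascending order; for each, take the smallest-labelled available neighbour that still permits 9 edges overall, or leave it unmatched if none does
lex-smallest matching: {0-1, 2-8, 5-6, 7-4, 11-3, 13-20, 14-12, 15-10, 16-17}

Lex-smallest maximum matching: {(0,1), (2,8), (5,6), (7,4), (11,3), (13,20), (14,12), (15,10), (16,17)}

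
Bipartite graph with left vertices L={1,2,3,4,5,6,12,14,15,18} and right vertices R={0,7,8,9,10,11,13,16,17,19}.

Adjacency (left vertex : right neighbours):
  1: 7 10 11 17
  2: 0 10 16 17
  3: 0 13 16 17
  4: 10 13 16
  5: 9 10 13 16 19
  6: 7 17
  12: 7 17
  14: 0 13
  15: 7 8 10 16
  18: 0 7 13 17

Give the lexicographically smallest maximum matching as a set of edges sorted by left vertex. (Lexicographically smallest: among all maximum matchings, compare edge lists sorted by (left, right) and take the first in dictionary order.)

|M| = 9 (so the lex-smallest maximum matching has 9 edges)
process left vertices in ascending order; for each, take the smallest-labelled available neighbour that still permits 9 edges overall, or leave it unmatched if none does
lex-smallest matching: {1-11, 2-0, 3-16, 4-10, 5-9, 6-7, 12-17, 14-13, 15-8}

Lex-smallest maximum matching: {(1,11), (2,0), (3,16), (4,10), (5,9), (6,7), (12,17), (14,13), (15,8)}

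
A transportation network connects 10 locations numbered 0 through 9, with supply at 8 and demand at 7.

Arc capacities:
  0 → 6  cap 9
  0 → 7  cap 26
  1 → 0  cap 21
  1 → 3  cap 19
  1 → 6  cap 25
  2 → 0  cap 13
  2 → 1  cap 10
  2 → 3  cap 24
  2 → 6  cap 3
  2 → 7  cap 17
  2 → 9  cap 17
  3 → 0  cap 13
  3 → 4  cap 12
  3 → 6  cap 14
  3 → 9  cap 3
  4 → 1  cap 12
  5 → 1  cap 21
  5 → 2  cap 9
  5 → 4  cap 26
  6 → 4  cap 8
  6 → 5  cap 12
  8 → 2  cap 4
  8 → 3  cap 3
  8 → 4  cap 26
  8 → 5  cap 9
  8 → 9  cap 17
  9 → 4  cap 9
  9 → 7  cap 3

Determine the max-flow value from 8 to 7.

augment #1: 8→2→7 bottleneck 4, total now 4
augment #2: 8→9→7 bottleneck 3, total now 7
augment #3: 8→3→0→7 bottleneck 3, total now 10
augment #4: 8→5→2→7 bottleneck 9, total now 19
augment #5: 8→4→1→0→7 bottleneck 12, total now 31

Maximum flow value: 31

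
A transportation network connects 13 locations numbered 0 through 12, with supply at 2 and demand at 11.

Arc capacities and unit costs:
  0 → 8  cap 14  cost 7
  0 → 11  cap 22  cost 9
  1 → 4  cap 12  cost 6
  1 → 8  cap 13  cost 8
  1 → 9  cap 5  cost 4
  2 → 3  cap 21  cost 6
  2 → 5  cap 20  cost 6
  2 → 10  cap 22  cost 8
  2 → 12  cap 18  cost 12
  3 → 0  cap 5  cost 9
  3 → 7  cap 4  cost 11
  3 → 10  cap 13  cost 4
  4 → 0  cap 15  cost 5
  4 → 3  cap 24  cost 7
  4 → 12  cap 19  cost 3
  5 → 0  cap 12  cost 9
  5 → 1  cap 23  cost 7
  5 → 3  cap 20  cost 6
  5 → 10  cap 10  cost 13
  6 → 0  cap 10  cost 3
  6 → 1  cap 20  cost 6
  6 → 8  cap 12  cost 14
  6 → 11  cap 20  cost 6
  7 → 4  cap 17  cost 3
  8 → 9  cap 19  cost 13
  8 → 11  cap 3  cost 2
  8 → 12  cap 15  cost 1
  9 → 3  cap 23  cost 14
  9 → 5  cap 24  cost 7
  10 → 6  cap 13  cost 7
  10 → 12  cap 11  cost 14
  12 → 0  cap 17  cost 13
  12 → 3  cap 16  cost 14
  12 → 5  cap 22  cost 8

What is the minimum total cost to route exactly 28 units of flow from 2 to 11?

Minimum cost for 28 units: 630

shortest-cost path #1: 2→10→6→11 push 13 @ unit cost 21 (adds 273)
shortest-cost path #2: 2→5→1→8→11 push 3 @ unit cost 23 (adds 69)
shortest-cost path #3: 2→3→0→11 push 5 @ unit cost 24 (adds 120)
shortest-cost path #4: 2→5→0→11 push 7 @ unit cost 24 (adds 168)
total cost = 630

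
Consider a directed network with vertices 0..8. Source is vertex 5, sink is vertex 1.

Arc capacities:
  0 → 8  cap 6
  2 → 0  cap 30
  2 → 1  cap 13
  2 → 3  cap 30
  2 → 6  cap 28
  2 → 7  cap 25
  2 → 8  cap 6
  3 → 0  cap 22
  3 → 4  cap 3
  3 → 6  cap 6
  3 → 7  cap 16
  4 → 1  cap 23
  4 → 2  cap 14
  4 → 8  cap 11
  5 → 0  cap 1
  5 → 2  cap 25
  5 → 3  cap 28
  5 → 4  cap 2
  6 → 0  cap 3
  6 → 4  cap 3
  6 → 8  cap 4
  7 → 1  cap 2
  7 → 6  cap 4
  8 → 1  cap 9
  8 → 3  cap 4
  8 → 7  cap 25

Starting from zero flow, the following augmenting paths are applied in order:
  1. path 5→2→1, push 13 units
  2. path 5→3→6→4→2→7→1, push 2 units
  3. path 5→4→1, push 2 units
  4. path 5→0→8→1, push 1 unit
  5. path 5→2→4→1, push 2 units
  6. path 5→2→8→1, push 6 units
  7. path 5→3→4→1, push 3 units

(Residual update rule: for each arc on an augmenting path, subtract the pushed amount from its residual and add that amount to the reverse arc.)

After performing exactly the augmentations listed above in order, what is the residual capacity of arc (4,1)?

Residual capacity of (4,1): 16

after path 1 (5→2→1, push 13): res(4,1)=23
after path 2 (5→3→6→4→2→7→1, push 2): res(4,1)=23
after path 3 (5→4→1, push 2): res(4,1)=21
after path 4 (5→0→8→1, push 1): res(4,1)=21
after path 5 (5→2→4→1, push 2): res(4,1)=19
after path 6 (5→2→8→1, push 6): res(4,1)=19
after path 7 (5→3→4→1, push 3): res(4,1)=16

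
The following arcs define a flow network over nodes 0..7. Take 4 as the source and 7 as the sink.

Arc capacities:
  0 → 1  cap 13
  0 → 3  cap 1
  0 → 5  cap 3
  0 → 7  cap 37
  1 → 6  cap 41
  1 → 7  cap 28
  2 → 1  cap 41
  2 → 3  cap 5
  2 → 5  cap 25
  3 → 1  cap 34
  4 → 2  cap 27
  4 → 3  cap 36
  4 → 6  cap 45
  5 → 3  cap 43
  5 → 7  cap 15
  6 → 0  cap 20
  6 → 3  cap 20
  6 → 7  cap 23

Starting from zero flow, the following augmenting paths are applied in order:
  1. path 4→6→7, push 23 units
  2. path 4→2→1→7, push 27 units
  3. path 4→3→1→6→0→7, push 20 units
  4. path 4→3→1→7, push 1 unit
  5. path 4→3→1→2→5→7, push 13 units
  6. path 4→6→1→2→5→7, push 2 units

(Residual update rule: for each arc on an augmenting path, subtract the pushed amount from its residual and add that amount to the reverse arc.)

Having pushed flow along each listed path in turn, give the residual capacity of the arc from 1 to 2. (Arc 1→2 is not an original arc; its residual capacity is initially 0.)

Residual capacity of (1,2): 12

after path 1 (4→6→7, push 23): res(1,2)=0
after path 2 (4→2→1→7, push 27): res(1,2)=27
after path 3 (4→3→1→6→0→7, push 20): res(1,2)=27
after path 4 (4→3→1→7, push 1): res(1,2)=27
after path 5 (4→3→1→2→5→7, push 13): res(1,2)=14
after path 6 (4→6→1→2→5→7, push 2): res(1,2)=12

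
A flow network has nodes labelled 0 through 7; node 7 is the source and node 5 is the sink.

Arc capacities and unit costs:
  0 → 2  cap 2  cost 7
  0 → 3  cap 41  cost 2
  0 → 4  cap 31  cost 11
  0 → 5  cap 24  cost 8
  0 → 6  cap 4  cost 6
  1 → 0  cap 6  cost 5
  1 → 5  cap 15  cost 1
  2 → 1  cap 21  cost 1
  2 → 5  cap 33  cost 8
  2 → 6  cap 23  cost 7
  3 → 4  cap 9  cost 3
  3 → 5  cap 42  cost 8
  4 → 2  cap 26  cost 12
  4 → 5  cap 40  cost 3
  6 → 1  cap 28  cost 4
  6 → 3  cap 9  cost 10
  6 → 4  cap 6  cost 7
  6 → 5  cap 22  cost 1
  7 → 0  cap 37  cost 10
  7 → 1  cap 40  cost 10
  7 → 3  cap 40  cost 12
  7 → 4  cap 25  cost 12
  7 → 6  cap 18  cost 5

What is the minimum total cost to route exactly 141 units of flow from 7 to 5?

Minimum cost for 141 units: 2276

shortest-cost path #1: 7→6→5 push 18 @ unit cost 6 (adds 108)
shortest-cost path #2: 7→1→5 push 15 @ unit cost 11 (adds 165)
shortest-cost path #3: 7→4→5 push 25 @ unit cost 15 (adds 375)
shortest-cost path #4: 7→0→6→5 push 4 @ unit cost 17 (adds 68)
shortest-cost path #5: 7→0→5 push 24 @ unit cost 18 (adds 432)
shortest-cost path #6: 7→3→4→5 push 9 @ unit cost 18 (adds 162)
shortest-cost path #7: 7→3→5 push 31 @ unit cost 20 (adds 620)
shortest-cost path #8: 7→0→3→5 push 9 @ unit cost 20 (adds 180)
shortest-cost path #9: 7→1→0→3→5 push 2 @ unit cost 25 (adds 50)
shortest-cost path #10: 7→1→0→4→5 push 4 @ unit cost 29 (adds 116)
total cost = 2276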